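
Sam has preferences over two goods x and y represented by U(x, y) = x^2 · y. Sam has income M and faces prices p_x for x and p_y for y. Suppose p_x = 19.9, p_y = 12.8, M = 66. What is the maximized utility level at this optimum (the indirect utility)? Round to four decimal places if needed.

V = 8.4026

Demand: x*(p_x,p_y,M) = 2/3·M/p_x and y* = 1/3·M/p_y.
At p_x=19.9, p_y=12.8, M=66: x* = 2/3·66/19.9 = 2.2111, y* = 1.7188.
Utility at the optimum: U(2.2111, 1.7188) = 8.4026.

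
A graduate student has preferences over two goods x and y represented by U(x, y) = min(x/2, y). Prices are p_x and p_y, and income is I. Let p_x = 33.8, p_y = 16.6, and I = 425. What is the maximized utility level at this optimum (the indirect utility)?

V = 5.0475

Leontief preferences: the optimum is at the kink where x/2 = y/1, i.e. y = (1/2)·x.
Budget: p_x·x + p_y·(1/2)·x = I, so (2·p_x + p_y)·x = 2·I.
Demand: x*(p_x,p_y,I) = 2·I/(2·p_x + p_y), y* = I/(2·p_x + p_y).
Here 2·33.8 + 16.6 = 84.2, giving x* = 10.095 and y* = 5.0475.
Utility at the optimum: U(10.095, 5.0475) = 5.0475.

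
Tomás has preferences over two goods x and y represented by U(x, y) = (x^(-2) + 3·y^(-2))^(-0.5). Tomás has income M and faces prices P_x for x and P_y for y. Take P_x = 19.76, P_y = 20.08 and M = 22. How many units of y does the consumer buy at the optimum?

y* = 0.6498

MU_x ∝ x^(-3), MU_y ∝ 3·y^(-3), so MRS = (1/3)·(y/x)^(3) = P_x/P_y.
Solve for the ratio: y/x = [3·P_x/P_y]^(1/3).
Substitute y = (y/x)·x into the budget: x* = M/(P_x + P_y·(y/x)).
Numerically y/x = 1.434547, so x* = 22/(19.76 + 20.08·1.434547) = 0.453 and y* = 1.434547·0.453 = 0.6498.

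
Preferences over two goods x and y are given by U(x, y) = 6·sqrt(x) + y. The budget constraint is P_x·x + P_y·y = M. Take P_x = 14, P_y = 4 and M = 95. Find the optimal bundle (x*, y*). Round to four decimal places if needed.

x* = 0.7347, y* = 21.1786

MU_x = 3/√x, MU_y = 1. Tangency: 3/√x = P_x/P_y.
Thus x* = (3·P_y/P_x)² — independent of M — with the rest of income spent on y.
Plugging in: x* = (3·4/14)² = 0.7347, y* = 21.1786.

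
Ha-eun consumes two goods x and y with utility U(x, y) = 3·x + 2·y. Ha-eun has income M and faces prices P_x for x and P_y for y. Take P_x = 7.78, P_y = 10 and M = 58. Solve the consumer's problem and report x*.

x* = 7.455

Linear utility — the consumer picks whichever good has higher MU/price: 3/7.78 = 0.3856 vs 2/10 = 0.2.
x gives more utility per dollar, so spend all income on x: x* = M/P_x, y* = 0.
Numerically: x* = 7.455, y* = 0.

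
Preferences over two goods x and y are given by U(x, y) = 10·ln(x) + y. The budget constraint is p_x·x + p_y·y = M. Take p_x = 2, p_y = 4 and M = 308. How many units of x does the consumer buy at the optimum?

x* = 20

At the given prices: x* = 10·4/2 = 20.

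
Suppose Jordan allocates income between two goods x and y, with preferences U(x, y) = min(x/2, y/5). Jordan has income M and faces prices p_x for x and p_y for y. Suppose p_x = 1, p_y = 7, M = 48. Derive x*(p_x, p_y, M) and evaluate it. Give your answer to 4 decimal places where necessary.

x* = 2.5946

Leontief preferences: the optimum is at the kink where x/2 = y/5, i.e. y = (5/2)·x.
Budget: p_x·x + p_y·(5/2)·x = M, so (2·p_x + 5·p_y)·x = 2·M.
Demand: x*(p_x,p_y,M) = 2·M/(2·p_x + 5·p_y), y* = 5·M/(2·p_x + 5·p_y).
Here 2·1 + 5·7 = 37, giving x* = 2.5946.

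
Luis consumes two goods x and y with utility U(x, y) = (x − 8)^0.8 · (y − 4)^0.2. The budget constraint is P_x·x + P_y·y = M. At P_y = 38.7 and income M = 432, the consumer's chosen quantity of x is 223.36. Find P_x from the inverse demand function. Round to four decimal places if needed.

P_x = 1

This is Cobb-Douglas in (x−8, y−4): tangency gives 0.8·P_y·(y−4) = 0.2·P_x·(x−8).
After buying the subsistence bundle (8, 4), a share 0.8 of the remaining income goes to x: x* = 8 + 0.8·(M − 8P_x − 4P_y)/P_x.
Set x* = 223.36 in the demand function and solve for P_x: P_x = 1.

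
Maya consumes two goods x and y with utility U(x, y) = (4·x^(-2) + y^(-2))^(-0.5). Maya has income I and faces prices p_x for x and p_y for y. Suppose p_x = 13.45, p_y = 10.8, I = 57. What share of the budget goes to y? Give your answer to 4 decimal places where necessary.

MRS = MU_x/MU_y = 4·(y/x)^(3). Set equal to p_x/p_y.
Solve for the ratio: y/x = [(1/4)·p_x/p_y]^(1/3).
Substitute y = (y/x)·x into the budget: x* = I/(p_x + p_y·(y/x)).
Numerically y/x = 0.677766, so x* = 57/(13.45 + 10.8·0.677766) = 2.7444 and y* = 0.677766·2.7444 = 1.86.
Expenditure on y: 10.8·1.86 = 20.0884; share = 0.3524.

share on y = 0.3524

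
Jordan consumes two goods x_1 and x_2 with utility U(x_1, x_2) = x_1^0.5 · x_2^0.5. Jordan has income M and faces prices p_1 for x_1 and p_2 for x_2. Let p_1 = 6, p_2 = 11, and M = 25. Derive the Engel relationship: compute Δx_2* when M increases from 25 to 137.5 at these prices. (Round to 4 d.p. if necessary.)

Δx_2* = 5.1136

Tangency: MRS = x_2/x_1 = p_1/p_2.
So 0.5·p_2·x_2 = 0.5·p_1·x_1; combined with the budget, a share 0.5 of income goes to x_1.
Demand: x_1*(p_1,p_2,M) = 0.5·M/p_1 and x_2* = 0.5·M/p_2.
At p_1=6, p_2=11, M=25: x_2* = 0.5·25/11 = 1.1364.
At M' = 137.5: x_2* = 6.25. Change: 6.25 − 1.1364 = 5.1136.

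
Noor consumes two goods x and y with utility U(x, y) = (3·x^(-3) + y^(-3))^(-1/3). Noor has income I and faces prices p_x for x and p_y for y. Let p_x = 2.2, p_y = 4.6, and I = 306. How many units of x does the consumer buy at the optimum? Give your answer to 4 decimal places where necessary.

x* = 59.9218

From the CES first-order condition, 3·(y/x)^(4) = p_x/p_y.
Hence y/x = ((1/3)·p_x/p_y)^(1/(4)), i.e. raised to the 0.25 power.
With the ratio pinned down, the budget gives x* = I/(p_x + p_y·(y/x)) and y* = (y/x)·x*.
Numerically y/x = 0.631882, so x* = 306/(2.2 + 4.6·0.631882) = 59.9218.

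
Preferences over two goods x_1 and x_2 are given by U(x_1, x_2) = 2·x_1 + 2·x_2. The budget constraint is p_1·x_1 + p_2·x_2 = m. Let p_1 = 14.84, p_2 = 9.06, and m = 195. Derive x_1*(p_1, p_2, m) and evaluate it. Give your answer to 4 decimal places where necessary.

x_1* = 0

Linear utility — the consumer picks whichever good has higher MU/price: 2/14.84 = 0.1348 vs 2/9.06 = 0.2208.
x_2 gives more utility per dollar, so spend all income on x_2: x_2* = m/p_2, x_1* = 0.
Numerically: x_1* = 0, x_2* = 21.5232.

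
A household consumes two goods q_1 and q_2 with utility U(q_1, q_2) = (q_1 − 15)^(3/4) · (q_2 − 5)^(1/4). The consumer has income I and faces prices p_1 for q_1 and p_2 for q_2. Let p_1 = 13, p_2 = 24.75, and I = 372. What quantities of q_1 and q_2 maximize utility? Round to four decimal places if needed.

Substituting into the budget: q_1* = 15 + 0.75·(I − 15·p_1 − 5·p_2)/p_1, and q_2* = 5 + 0.25·(…)/p_2.
Discretionary income = 372 − 15·13 − 5·24.75 = 53.25; q_1* = 15 + 0.75·53.25/13 = 18.0721; q_2* = 5 + 0.25·53.25/24.75 = 5.5379.

q_1* = 18.0721, q_2* = 5.5379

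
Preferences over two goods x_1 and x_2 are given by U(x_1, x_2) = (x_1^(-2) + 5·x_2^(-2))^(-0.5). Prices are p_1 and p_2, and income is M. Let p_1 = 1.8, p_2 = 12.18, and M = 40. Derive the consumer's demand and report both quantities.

x_1* = 3.1222, x_2* = 2.8227

With the ratio pinned down, the budget gives x_1* = M/(p_1 + p_2·(x_2/x_1)) and x_2* = (x_2/x_1)·x_1*.
Numerically x_2/x_1 = 0.904062, so x_1* = 40/(1.8 + 12.18·0.904062) = 3.1222 and x_2* = 0.904062·3.1222 = 2.8227.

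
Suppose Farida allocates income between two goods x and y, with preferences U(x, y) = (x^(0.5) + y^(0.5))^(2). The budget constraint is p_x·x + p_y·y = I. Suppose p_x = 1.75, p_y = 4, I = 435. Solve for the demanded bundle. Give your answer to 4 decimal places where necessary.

x* = 172.9193, y* = 33.0978

MU_x ∝ x^(-0.5), MU_y ∝ y^(-0.5), so MRS = (y/x)^(0.5) = p_x/p_y.
Hence y/x = (p_x/p_y)^(1/(0.5)), i.e. raised to the 2 power.
Substitute y = (y/x)·x into the budget: x* = I/(p_x + p_y·(y/x)).
Numerically y/x = 0.191406, so x* = 435/(1.75 + 4·0.191406) = 172.9193 and y* = 0.191406·172.9193 = 33.0978.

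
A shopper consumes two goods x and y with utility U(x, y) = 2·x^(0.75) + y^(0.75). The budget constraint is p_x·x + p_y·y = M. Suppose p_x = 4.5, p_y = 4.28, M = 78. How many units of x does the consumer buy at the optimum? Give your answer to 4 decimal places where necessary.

x* = 16.1595

MRS = MU_x/MU_y = 2·(y/x)^(0.25). Set equal to p_x/p_y.
Solve for the ratio: y/x = [(1/2)·p_x/p_y]^(4).
Substitute y = (y/x)·x into the budget: x* = M/(p_x + p_y·(y/x)).
Numerically y/x = 0.076376, so x* = 78/(4.5 + 4.28·0.076376) = 16.1595.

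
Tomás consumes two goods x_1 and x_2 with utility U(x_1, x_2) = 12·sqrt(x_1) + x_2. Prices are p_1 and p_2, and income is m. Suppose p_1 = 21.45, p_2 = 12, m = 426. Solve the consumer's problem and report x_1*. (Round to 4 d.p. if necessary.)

x_1* = 11.2671

Utility is quasi-linear in x_2; the FOC for x_1 is 6/√x_1 = p_1/p_2.
Thus x_1* = (6·p_2/p_1)² — independent of m — with the rest of income spent on x_2.
Plugging in: x_1* = (6·12/21.45)² = 11.2671.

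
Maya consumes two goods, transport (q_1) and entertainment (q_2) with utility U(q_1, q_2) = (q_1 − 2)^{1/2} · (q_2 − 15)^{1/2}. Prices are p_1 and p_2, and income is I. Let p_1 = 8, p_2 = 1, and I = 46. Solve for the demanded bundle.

After buying the subsistence bundle (2, 15), a share 0.5 of the remaining income goes to q_1: q_1* = 2 + 0.5·(I − 2p_1 − 15p_2)/p_1.
Discretionary income = 46 − 2·8 − 15·1 = 15; q_1* = 2 + 0.5·15/8 = 2.9375; q_2* = 15 + 0.5·15/1 = 22.5.

q_1* = 2.9375, q_2* = 22.5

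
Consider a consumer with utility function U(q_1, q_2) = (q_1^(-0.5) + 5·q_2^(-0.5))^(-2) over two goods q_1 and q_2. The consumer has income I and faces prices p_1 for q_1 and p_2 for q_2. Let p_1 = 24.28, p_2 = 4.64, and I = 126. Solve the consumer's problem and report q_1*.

q_1* = 1.9333

From the CES first-order condition, (1/5)·(q_2/q_1)^(1.5) = p_1/p_2.
Solve for the ratio: q_2/q_1 = [5·p_1/p_2]^(2/3).
Substitute q_2 = (q_2/q_1)·q_1 into the budget: q_1* = I/(p_1 + p_2·(q_2/q_1)).
Numerically q_2/q_1 = 8.813204, so q_1* = 126/(24.28 + 4.64·8.813204) = 1.9333.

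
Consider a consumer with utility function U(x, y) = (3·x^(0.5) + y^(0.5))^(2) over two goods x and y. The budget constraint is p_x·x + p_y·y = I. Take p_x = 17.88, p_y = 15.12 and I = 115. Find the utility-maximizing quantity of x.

From the CES first-order condition, 3·(y/x)^(0.5) = p_x/p_y.
Hence y/x = ((1/3)·p_x/p_y)^(1/(0.5)), i.e. raised to the 2 power.
Substitute y = (y/x)·x into the budget: x* = I/(p_x + p_y·(y/x)).
Numerically y/x = 0.155378, so x* = 115/(17.88 + 15.12·0.155378) = 5.6848.

x* = 5.6848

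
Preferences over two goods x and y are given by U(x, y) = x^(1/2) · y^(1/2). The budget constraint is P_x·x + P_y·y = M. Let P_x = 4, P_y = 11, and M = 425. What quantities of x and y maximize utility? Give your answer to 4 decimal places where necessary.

Tangency: MRS = y/x = P_x/P_y.
So 0.5·P_y·y = 0.5·P_x·x; combined with the budget, a share 0.5 of income goes to x.
Demand: x*(P_x,P_y,M) = 0.5·M/P_x and y* = 0.5·M/P_y.
At P_x=4, P_y=11, M=425: x* = 0.5·425/4 = 53.125, y* = 19.3182.

x* = 53.125, y* = 19.3182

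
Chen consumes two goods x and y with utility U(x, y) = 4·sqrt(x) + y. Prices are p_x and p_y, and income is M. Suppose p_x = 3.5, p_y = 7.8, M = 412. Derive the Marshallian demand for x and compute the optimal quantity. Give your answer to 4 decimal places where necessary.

MU_x = 2/√x, MU_y = 1. Tangency: 2/√x = p_x/p_y.
Thus x* = (2·p_y/p_x)² — independent of M — with the rest of income spent on y.
Plugging in: x* = (2·7.8/3.5)² = 19.8661.

x* = 19.8661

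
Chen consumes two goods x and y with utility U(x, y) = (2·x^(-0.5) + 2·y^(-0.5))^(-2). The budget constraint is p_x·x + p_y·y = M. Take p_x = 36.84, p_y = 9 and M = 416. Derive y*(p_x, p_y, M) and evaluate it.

With the ratio pinned down, the budget gives x* = M/(p_x + p_y·(y/x)) and y* = (y/x)·x*.
Numerically y/x = 2.558889, so x* = 416/(36.84 + 9·2.558889) = 6.9484 and y* = 2.558889·6.9484 = 17.7802.

y* = 17.7802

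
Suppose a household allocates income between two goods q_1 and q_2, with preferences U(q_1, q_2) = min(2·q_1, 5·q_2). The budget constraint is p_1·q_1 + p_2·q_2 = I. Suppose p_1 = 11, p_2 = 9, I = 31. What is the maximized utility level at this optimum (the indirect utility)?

V = 4.2466

With perfect complements, no substitution: consume in ratio q_1:q_2 = 5:2.
Budget: p_1·q_1 + p_2·(2/5)·q_1 = I, so (5·p_1 + 2·p_2)·q_1 = 5·I.
Demand: q_1*(p_1,p_2,I) = 5·I/(5·p_1 + 2·p_2), q_2* = 2·I/(5·p_1 + 2·p_2).
Here 5·11 + 2·9 = 73, giving q_1* = 2.1233 and q_2* = 0.8493.
Utility at the optimum: U(2.1233, 0.8493) = 4.2466.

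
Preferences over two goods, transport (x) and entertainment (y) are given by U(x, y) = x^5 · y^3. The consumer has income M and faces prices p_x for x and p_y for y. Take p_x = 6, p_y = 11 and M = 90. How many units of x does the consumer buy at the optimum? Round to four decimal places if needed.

The MRS is (5/3)·y/x. Set MRS = p_x/p_y.
Rearranging, p_y·y = (3/5)·p_x·x. Substituting into the budget gives p_x·x·(1 + (3/5)) = M.
Demand: x*(p_x,p_y,M) = 0.625·M/p_x and y* = 0.375·M/p_y.
At p_x=6, p_y=11, M=90: x* = 0.625·90/6 = 9.375.

x* = 9.375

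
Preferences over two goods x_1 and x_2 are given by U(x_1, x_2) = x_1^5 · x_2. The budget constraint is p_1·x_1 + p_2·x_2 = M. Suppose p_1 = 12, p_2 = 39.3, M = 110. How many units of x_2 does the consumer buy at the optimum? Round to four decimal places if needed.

At p_1=12, p_2=39.3, M=110: x_2* = 1/6·110/39.3 = 0.4665.

x_2* = 0.4665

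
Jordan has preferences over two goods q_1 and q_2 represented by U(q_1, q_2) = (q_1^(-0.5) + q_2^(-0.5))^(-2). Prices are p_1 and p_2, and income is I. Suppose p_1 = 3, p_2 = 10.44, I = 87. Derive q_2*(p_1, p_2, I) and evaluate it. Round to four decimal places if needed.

From the CES first-order condition, (q_2/q_1)^(1.5) = p_1/p_2.
Solve for the ratio: q_2/q_1 = [p_1/p_2]^(2/3).
Substitute q_2 = (q_2/q_1)·q_1 into the budget: q_1* = I/(p_1 + p_2·(q_2/q_1)).
Numerically q_2/q_1 = 0.435459, so q_1* = 87/(3 + 10.44·0.435459) = 11.529 and q_2* = 0.435459·11.529 = 5.0204.

q_2* = 5.0204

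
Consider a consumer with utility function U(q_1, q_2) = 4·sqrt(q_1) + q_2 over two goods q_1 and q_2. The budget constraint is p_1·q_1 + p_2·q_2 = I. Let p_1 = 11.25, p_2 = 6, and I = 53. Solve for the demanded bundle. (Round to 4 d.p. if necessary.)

q_1* = 1.1378, q_2* = 6.7

MU_q_1 = 2/√q_1, MU_q_2 = 1. Tangency: 2/√q_1 = p_1/p_2.
Solve: √q_1 = 2·p_2/p_1, so q_1*(p_1,p_2) = (2·p_2/p_1)², and q_2* = (I − p_1·q_1*)/p_2.
Plugging in: q_1* = (2·6/11.25)² = 1.1378, q_2* = 6.7.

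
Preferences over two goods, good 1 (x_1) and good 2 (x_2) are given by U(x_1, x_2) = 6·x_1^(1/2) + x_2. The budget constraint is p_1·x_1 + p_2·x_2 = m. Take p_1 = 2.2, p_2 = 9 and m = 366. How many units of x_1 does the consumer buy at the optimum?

MU_x_1 = 3/√x_1, MU_x_2 = 1. Tangency: 3/√x_1 = p_1/p_2.
Solve: √x_1 = 3·p_2/p_1, so x_1*(p_1,p_2) = (3·p_2/p_1)², and x_2* = (m − p_1·x_1*)/p_2.
Plugging in: x_1* = (3·9/2.2)² = 150.6198.

x_1* = 150.6198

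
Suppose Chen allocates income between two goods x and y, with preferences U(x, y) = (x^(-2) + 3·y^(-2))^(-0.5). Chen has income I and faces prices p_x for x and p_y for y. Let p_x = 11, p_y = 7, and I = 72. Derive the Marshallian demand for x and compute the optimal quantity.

MRS = MU_x/MU_y = (1/3)·(y/x)^(3). Set equal to p_x/p_y.
Solve for the ratio: y/x = [3·p_x/p_y]^(1/3).
With the ratio pinned down, the budget gives x* = I/(p_x + p_y·(y/x)) and y* = (y/x)·x*.
Numerically y/x = 1.676764, so x* = 72/(11 + 7·1.676764) = 3.1666.

x* = 3.1666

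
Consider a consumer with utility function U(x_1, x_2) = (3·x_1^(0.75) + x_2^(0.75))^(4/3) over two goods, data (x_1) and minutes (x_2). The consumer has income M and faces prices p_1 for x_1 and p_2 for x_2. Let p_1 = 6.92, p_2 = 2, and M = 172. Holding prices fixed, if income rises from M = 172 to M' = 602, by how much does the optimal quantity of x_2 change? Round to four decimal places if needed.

Δx_2* = 72.7458

MU_x_1 ∝ 3·x_1^(-0.25), MU_x_2 ∝ x_2^(-0.25), so MRS = 3·(x_2/x_1)^(0.25) = p_1/p_2.
Hence x_2/x_1 = ((1/3)·p_1/p_2)^(1/(0.25)), i.e. raised to the 4 power.
Substitute x_2 = (x_2/x_1)·x_1 into the budget: x_1* = M/(p_1 + p_2·(x_2/x_1)).
Numerically x_2/x_1 = 1.769373, so x_1* = 172/(6.92 + 2·1.769373) = 16.4456 and x_2* = 1.769373·16.4456 = 29.0983.
At M' = 602: x_2* = 101.8442. Change: 101.8442 − 29.0983 = 72.7458.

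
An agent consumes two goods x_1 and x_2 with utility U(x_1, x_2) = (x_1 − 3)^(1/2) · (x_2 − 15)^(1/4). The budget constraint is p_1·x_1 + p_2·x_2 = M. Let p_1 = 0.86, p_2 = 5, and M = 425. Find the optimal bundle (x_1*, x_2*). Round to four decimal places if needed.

This is Cobb-Douglas in (x_1−3, x_2−15): tangency gives 0.5·p_2·(x_2−15) = 0.25·p_1·(x_1−3).
Substituting into the budget: x_1* = 3 + 2/3·(M − 3·p_1 − 15·p_2)/p_1, and x_2* = 15 + 1/3·(…)/p_2.
Discretionary income = 425 − 3·0.86 − 15·5 = 347.42; x_1* = 3 + 2/3·347.42/0.86 = 272.3178; x_2* = 15 + 1/3·347.42/5 = 38.1613.

x_1* = 272.3178, x_2* = 38.1613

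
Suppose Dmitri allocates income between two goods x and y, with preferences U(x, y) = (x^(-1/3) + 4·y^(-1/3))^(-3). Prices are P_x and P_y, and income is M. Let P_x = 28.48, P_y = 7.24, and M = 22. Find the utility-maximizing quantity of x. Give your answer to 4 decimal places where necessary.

x* = 0.2568

MU_x ∝ x^(-4/3), MU_y ∝ 4·y^(-4/3), so MRS = (1/4)·(y/x)^(4/3) = P_x/P_y.
Solve for the ratio: y/x = [4·P_x/P_y]^(0.75).
With the ratio pinned down, the budget gives x* = M/(P_x + P_y·(y/x)) and y* = (y/x)·x*.
Numerically y/x = 7.900345, so x* = 22/(28.48 + 7.24·7.900345) = 0.2568.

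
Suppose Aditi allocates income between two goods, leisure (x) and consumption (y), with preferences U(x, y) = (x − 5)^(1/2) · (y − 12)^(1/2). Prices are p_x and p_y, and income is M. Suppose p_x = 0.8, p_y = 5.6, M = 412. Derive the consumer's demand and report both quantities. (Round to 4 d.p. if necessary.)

x* = 218, y* = 42.4286

MRS = (y−12)/(x−5). Tangency with p_x/p_y gives y−12 = (p_x/p_y)·(x−5).
After buying the subsistence bundle (5, 12), a share 0.5 of the remaining income goes to x: x* = 5 + 0.5·(M − 5p_x − 12p_y)/p_x.
Discretionary income = 412 − 5·0.8 − 12·5.6 = 340.8; x* = 5 + 0.5·340.8/0.8 = 218; y* = 12 + 0.5·340.8/5.6 = 42.4286.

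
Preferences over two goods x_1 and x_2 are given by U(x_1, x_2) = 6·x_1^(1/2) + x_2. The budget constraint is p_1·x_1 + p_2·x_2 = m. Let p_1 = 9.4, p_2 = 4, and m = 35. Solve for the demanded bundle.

Utility is quasi-linear in x_2; the FOC for x_1 is 3/√x_1 = p_1/p_2.
Thus x_1* = (3·p_2/p_1)² — independent of m — with the rest of income spent on x_2.
Plugging in: x_1* = (3·4/9.4)² = 1.6297, x_2* = 4.9202.

x_1* = 1.6297, x_2* = 4.9202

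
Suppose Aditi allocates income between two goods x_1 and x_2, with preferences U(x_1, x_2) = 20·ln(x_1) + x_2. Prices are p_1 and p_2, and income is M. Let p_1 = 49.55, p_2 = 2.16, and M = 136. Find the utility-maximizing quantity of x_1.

x_1* = 0.8718

MU_x_1 = 20/x_1, MU_x_2 = 1. Tangency: 20/x_1 = p_1/p_2.
So x_1*(p_1,p_2) = 20·p_2/p_1, independent of income; and x_2* = (M − 20·p_2)/p_2.
At the given prices: x_1* = 20·2.16/49.55 = 0.8718.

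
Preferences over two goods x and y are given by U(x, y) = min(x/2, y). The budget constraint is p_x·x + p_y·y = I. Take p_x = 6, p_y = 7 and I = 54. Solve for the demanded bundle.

x* = 5.6842, y* = 2.8421

Leontief preferences: the optimum is at the kink where x/2 = y/1, i.e. y = (1/2)·x.
Budget: p_x·x + p_y·(1/2)·x = I, so (2·p_x + p_y)·x = 2·I.
Demand: x*(p_x,p_y,I) = 2·I/(2·p_x + p_y), y* = I/(2·p_x + p_y).
Here 2·6 + 7 = 19, giving x* = 5.6842 and y* = 2.8421.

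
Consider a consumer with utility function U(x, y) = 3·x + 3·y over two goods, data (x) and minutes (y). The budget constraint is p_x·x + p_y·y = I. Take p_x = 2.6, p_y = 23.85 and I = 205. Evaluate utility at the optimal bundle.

V = 236.5385

Perfect substitutes: compare marginal utility per dollar. 3/p_x vs 3/p_y → 1.1538 vs 0.1258.
x gives more utility per dollar, so spend all income on x: x* = I/p_x, y* = 0.
Numerically: x* = 78.8462, y* = 0.
Utility at the optimum: U(78.8462, 0) = 236.5385.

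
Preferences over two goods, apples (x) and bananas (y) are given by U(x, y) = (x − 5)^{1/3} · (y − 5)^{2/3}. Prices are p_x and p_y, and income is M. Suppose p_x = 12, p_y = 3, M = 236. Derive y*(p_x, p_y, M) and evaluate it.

This is Cobb-Douglas in (x−5, y−5): tangency gives 1/3·p_y·(y−5) = 2/3·p_x·(x−5).
After buying the subsistence bundle (5, 5), a share 1/3 of the remaining income goes to x: x* = 5 + 1/3·(M − 5p_x − 5p_y)/p_x.
Discretionary income = 236 − 5·12 − 5·3 = 161; y* = 5 + 2/3·161/3 = 40.7778.

y* = 40.7778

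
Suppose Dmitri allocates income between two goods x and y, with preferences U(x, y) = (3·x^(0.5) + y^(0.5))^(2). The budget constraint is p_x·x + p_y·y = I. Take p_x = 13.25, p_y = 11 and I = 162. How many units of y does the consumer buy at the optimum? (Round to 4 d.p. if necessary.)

y* = 1.7384

MRS = MU_x/MU_y = 3·(y/x)^(0.5). Set equal to p_x/p_y.
Solve for the ratio: y/x = [(1/3)·p_x/p_y]^(2).
With the ratio pinned down, the budget gives x* = I/(p_x + p_y·(y/x)) and y* = (y/x)·x*.
Numerically y/x = 0.161214, so x* = 162/(13.25 + 11·0.161214) = 10.7832 and y* = 0.161214·10.7832 = 1.7384.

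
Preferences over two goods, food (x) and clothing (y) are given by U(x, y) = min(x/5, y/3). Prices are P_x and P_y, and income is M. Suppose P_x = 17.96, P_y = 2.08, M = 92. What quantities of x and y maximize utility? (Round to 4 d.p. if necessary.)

Leontief preferences: the optimum is at the kink where x/5 = y/3, i.e. y = (3/5)·x.
Budget: P_x·x + P_y·(3/5)·x = M, so (5·P_x + 3·P_y)·x = 5·M.
Demand: x*(P_x,P_y,M) = 5·M/(5·P_x + 3·P_y), y* = 3·M/(5·P_x + 3·P_y).
Here 5·17.96 + 3·2.08 = 96.04, giving x* = 4.7897 and y* = 2.8738.

x* = 4.7897, y* = 2.8738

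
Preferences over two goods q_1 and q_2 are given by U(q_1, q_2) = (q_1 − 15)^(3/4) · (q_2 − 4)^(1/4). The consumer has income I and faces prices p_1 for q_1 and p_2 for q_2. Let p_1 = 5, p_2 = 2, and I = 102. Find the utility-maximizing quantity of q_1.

q_1* = 17.85

MRS = 3·(q_2−4)/(q_1−15). Tangency with p_1/p_2 gives q_2−4 = (1/3)·(p_1/p_2)·(q_1−15).
Substituting into the budget: q_1* = 15 + 0.75·(I − 15·p_1 − 4·p_2)/p_1, and q_2* = 4 + 0.25·(…)/p_2.
Discretionary income = 102 − 15·5 − 4·2 = 19; q_1* = 15 + 0.75·19/5 = 17.85.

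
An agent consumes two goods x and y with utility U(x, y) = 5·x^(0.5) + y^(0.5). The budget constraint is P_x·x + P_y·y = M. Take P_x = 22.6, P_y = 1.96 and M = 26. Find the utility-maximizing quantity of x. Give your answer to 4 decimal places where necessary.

x* = 0.7873

MU_x ∝ 5·x^(-0.5), MU_y ∝ y^(-0.5), so MRS = 5·(y/x)^(0.5) = P_x/P_y.
Solve for the ratio: y/x = [(1/5)·P_x/P_y]^(2).
With the ratio pinned down, the budget gives x* = M/(P_x + P_y·(y/x)) and y* = (y/x)·x*.
Numerically y/x = 5.318201, so x* = 26/(22.6 + 1.96·5.318201) = 0.7873.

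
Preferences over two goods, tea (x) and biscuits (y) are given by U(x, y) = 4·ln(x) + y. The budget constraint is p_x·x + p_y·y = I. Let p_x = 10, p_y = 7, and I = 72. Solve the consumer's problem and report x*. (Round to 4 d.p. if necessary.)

x* = 2.8

MU_x = 4/x, MU_y = 1. Tangency: 4/x = p_x/p_y.
So x*(p_x,p_y) = 4·p_y/p_x, independent of income; and y* = (I − 4·p_y)/p_y.
At the given prices: x* = 4·7/10 = 2.8.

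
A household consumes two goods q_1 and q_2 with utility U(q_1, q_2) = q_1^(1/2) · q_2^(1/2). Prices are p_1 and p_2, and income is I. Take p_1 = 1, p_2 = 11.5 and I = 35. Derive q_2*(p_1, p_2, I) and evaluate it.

The MRS is q_2/q_1. Set MRS = p_1/p_2.
Rearranging, p_2·q_2 = p_1·q_1. Substituting into the budget gives p_1·q_1·(1 + 1) = I.
Demand: q_1*(p_1,p_2,I) = 0.5·I/p_1 and q_2* = 0.5·I/p_2.
At p_1=1, p_2=11.5, I=35: q_2* = 0.5·35/11.5 = 1.5217.

q_2* = 1.5217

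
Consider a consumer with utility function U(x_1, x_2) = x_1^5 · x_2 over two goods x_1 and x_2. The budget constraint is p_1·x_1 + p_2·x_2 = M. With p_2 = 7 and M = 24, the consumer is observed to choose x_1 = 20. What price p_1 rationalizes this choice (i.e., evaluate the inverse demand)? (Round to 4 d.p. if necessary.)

The MRS is 5·x_2/x_1. Set MRS = p_1/p_2.
Rearranging, p_2·x_2 = (1/5)·p_1·x_1. Substituting into the budget gives p_1·x_1·(1 + (1/5)) = M.
Demand: x_1*(p_1,p_2,M) = 5/6·M/p_1 and x_2* = 1/6·M/p_2.
Set x_1* = 20 in the demand function and solve for p_1: p_1 = 1.

p_1 = 1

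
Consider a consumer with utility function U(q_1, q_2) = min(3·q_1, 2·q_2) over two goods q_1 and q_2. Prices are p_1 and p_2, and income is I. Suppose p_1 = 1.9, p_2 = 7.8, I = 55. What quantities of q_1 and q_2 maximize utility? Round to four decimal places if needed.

With perfect complements, no substitution: consume in ratio q_1:q_2 = 2:3.
Budget: p_1·q_1 + p_2·(3/2)·q_1 = I, so (2·p_1 + 3·p_2)·q_1 = 2·I.
Demand: q_1*(p_1,p_2,I) = 2·I/(2·p_1 + 3·p_2), q_2* = 3·I/(2·p_1 + 3·p_2).
Here 2·1.9 + 3·7.8 = 27.2, giving q_1* = 4.0441 and q_2* = 6.0662.

q_1* = 4.0441, q_2* = 6.0662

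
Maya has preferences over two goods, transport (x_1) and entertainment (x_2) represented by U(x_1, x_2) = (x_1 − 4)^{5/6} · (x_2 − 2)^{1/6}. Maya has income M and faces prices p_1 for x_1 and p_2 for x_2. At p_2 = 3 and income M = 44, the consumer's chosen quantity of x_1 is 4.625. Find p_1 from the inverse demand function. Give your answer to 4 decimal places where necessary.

p_1 = 8

Let x_1' = x_1−4, x_2' = x_2−2. MRS = 5·x_2'/x_1' = p_1/p_2.
After buying the subsistence bundle (4, 2), a share 5/6 of the remaining income goes to x_1: x_1* = 4 + 5/6·(M − 4p_1 − 2p_2)/p_1.
Set x_1* = 4.625 in the demand function and solve for p_1: p_1 = 8.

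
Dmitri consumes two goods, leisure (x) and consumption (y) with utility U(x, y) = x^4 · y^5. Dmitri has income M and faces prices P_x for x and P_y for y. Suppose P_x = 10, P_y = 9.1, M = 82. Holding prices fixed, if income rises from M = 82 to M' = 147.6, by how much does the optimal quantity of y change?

Tangency: MRS = (4/5)·y/x = P_x/P_y.
So 4·P_y·y = 5·P_x·x; combined with the budget, a share 4/9 of income goes to x.
Demand: x*(P_x,P_y,M) = 4/9·M/P_x and y* = 5/9·M/P_y.
At P_x=10, P_y=9.1, M=82: y* = 5/9·82/9.1 = 5.0061.
At M' = 147.6: y* = 9.011. Change: 9.011 − 5.0061 = 4.0049.

Δy* = 4.0049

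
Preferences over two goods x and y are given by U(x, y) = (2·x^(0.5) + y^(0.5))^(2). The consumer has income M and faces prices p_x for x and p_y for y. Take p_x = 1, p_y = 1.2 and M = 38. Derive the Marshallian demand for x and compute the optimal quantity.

x* = 31.4483

MU_x ∝ 2·x^(-0.5), MU_y ∝ y^(-0.5), so MRS = 2·(y/x)^(0.5) = p_x/p_y.
Hence y/x = ((1/2)·p_x/p_y)^(1/(0.5)), i.e. raised to the 2 power.
With the ratio pinned down, the budget gives x* = M/(p_x + p_y·(y/x)) and y* = (y/x)·x*.
Numerically y/x = 0.173611, so x* = 38/(1 + 1.2·0.173611) = 31.4483.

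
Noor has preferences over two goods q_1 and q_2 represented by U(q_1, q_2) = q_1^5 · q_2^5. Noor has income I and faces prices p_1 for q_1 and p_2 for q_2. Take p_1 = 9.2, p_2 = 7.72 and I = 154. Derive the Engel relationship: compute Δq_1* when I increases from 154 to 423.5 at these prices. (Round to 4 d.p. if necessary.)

MU_q_1/MU_q_2 = (5·q_2)/(5·q_1); tangency sets this equal to p_1/p_2.
So 5·p_2·q_2 = 5·p_1·q_1; combined with the budget, a share 0.5 of income goes to q_1.
Demand: q_1*(p_1,p_2,I) = 0.5·I/p_1 and q_2* = 0.5·I/p_2.
At p_1=9.2, p_2=7.72, I=154: q_1* = 0.5·154/9.2 = 8.3696.
At I' = 423.5: q_1* = 23.0163. Change: 23.0163 − 8.3696 = 14.6467.

Δq_1* = 14.6467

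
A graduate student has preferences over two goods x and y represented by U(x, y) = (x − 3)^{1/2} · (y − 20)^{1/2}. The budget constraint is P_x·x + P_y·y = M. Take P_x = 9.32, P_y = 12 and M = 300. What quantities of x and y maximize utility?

Let x' = x−3, y' = y−20. MRS = y'/x' = P_x/P_y.
Substituting into the budget: x* = 3 + 0.5·(M − 3·P_x − 20·P_y)/P_x, and y* = 20 + 0.5·(…)/P_y.
Discretionary income = 300 − 3·9.32 − 20·12 = 32.04; x* = 3 + 0.5·32.04/9.32 = 4.7189; y* = 20 + 0.5·32.04/12 = 21.335.

x* = 4.7189, y* = 21.335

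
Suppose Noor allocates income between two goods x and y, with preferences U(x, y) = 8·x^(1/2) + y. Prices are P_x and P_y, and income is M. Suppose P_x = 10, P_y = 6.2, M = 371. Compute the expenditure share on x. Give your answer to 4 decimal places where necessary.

share on x = 0.1658

Solve: √x = 4·P_y/P_x, so x*(P_x,P_y) = (4·P_y/P_x)², and y* = (M − P_x·x*)/P_y.
Plugging in: x* = (4·6.2/10)² = 6.1504, y* = 49.9187.
Expenditure on x: 10·6.1504 = 61.504; share = 0.1658.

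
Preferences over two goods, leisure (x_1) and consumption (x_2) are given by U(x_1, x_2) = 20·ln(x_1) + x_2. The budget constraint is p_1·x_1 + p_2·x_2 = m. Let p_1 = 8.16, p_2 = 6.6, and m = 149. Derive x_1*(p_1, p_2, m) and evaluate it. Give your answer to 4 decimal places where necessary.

x_1* = 16.1765

Set MRS = p_1/p_2: (20/x_1)/1 = p_1/p_2.
So x_1*(p_1,p_2) = 20·p_2/p_1, independent of income; and x_2* = (m − 20·p_2)/p_2.
At the given prices: x_1* = 20·6.6/8.16 = 16.1765.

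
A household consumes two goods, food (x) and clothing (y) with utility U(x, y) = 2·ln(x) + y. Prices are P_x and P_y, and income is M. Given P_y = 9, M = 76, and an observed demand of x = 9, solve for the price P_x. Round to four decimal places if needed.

MU_x = 2/x, MU_y = 1. Tangency: 2/x = P_x/P_y.
So x*(P_x,P_y) = 2·P_y/P_x, independent of income; and y* = (M − 2·P_y)/P_y.
Set x* = 9 in the demand function and solve for P_x: P_x = 2.

P_x = 2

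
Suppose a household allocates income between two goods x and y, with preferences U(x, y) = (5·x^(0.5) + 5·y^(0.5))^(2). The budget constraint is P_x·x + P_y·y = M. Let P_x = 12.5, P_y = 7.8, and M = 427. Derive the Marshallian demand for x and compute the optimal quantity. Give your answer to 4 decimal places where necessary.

x* = 13.1255

MU_x ∝ 5·x^(-0.5), MU_y ∝ 5·y^(-0.5), so MRS = (y/x)^(0.5) = P_x/P_y.
Solve for the ratio: y/x = [P_x/P_y]^(2).
Substitute y = (y/x)·x into the budget: x* = M/(P_x + P_y·(y/x)).
Numerically y/x = 2.568212, so x* = 427/(12.5 + 7.8·2.568212) = 13.1255.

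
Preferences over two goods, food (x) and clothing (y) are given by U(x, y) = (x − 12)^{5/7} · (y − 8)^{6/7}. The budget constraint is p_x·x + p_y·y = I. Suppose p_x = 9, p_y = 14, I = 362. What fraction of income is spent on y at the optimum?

share on y = 0.5234

MRS = (5/6)·(y−8)/(x−12). Tangency with p_x/p_y gives y−8 = (6/5)·(p_x/p_y)·(x−12).
Substituting into the budget: x* = 12 + 5/11·(I − 12·p_x − 8·p_y)/p_x, and y* = 8 + 6/11·(…)/p_y.
Discretionary income = 362 − 12·9 − 8·14 = 142; x* = 12 + 5/11·142/9 = 19.1717; y* = 8 + 6/11·142/14 = 13.5325.
Expenditure on y: 14·13.5325 = 189.4545; share = 0.5234.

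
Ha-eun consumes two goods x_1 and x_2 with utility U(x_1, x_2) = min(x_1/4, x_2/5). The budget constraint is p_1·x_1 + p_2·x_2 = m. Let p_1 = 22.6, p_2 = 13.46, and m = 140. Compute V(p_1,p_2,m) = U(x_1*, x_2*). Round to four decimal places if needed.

Leontief preferences: the optimum is at the kink where x_1/4 = x_2/5, i.e. x_2 = (5/4)·x_1.
Budget: p_1·x_1 + p_2·(5/4)·x_1 = m, so (4·p_1 + 5·p_2)·x_1 = 4·m.
Demand: x_1*(p_1,p_2,m) = 4·m/(4·p_1 + 5·p_2), x_2* = 5·m/(4·p_1 + 5·p_2).
Here 4·22.6 + 5·13.46 = 157.7, giving x_1* = 3.551 and x_2* = 4.4388.
Utility at the optimum: U(3.551, 4.4388) = 0.8878.

V = 0.8878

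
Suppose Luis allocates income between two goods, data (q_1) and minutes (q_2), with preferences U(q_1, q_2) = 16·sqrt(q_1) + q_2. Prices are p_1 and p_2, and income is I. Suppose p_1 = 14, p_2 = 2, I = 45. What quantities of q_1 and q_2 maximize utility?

q_1* = 1.3061, q_2* = 13.3571

Set MRS = p_1/p_2: 8·q_1^(−1/2) = p_1/p_2.
Solve: √q_1 = 8·p_2/p_1, so q_1*(p_1,p_2) = (8·p_2/p_1)², and q_2* = (I − p_1·q_1*)/p_2.
Plugging in: q_1* = (8·2/14)² = 1.3061, q_2* = 13.3571.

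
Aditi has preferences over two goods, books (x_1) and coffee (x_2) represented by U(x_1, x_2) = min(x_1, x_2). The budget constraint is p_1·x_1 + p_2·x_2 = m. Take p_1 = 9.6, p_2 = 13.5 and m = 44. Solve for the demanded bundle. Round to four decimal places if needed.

x_1* = 1.9048, x_2* = 1.9048

Leontief preferences: the optimum is at the kink where x_1/1 = x_2/1, i.e. x_2 = x_1.
Budget: p_1·x_1 + p_2·x_1 = m, so (p_1 + p_2)·x_1 = m.
Demand: x_1*(p_1,p_2,m) = m/(p_1 + p_2), x_2* = m/(p_1 + p_2).
Here 9.6 + 13.5 = 23.1, giving x_1* = 1.9048 and x_2* = 1.9048.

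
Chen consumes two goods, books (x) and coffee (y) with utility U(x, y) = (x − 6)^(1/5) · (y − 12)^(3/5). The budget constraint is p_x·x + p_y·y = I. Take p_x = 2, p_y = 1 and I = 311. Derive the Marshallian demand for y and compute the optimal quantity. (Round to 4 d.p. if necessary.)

y* = 227.25

Let x' = x−6, y' = y−12. MRS = (1/3)·y'/x' = p_x/p_y.
After buying the subsistence bundle (6, 12), a share 0.25 of the remaining income goes to x: x* = 6 + 0.25·(I − 6p_x − 12p_y)/p_x.
Discretionary income = 311 − 6·2 − 12·1 = 287; y* = 12 + 0.75·287/1 = 227.25.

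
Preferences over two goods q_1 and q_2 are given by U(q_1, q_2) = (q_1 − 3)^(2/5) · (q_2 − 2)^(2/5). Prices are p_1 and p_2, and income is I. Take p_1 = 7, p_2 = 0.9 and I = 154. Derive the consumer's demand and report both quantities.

MRS = (q_2−2)/(q_1−3). Tangency with p_1/p_2 gives q_2−2 = (p_1/p_2)·(q_1−3).
Substituting into the budget: q_1* = 3 + 0.5·(I − 3·p_1 − 2·p_2)/p_1, and q_2* = 2 + 0.5·(…)/p_2.
Discretionary income = 154 − 3·7 − 2·0.9 = 131.2; q_1* = 3 + 0.5·131.2/7 = 12.3714; q_2* = 2 + 0.5·131.2/0.9 = 74.8889.

q_1* = 12.3714, q_2* = 74.8889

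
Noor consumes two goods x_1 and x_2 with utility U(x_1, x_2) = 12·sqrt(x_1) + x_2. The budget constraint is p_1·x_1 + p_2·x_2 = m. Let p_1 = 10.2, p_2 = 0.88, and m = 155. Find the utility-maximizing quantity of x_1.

x_1* = 0.268

Utility is quasi-linear in x_2; the FOC for x_1 is 6/√x_1 = p_1/p_2.
Thus x_1* = (6·p_2/p_1)² — independent of m — with the rest of income spent on x_2.
Plugging in: x_1* = (6·0.88/10.2)² = 0.268.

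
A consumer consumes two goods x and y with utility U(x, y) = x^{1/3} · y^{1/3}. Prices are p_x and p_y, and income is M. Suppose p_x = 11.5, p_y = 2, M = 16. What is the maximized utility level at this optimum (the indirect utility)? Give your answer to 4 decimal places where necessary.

V = 1.4065

The MRS is y/x. Set MRS = p_x/p_y.
So 1/3·p_y·y = 1/3·p_x·x; combined with the budget, a share 0.5 of income goes to x.
Demand: x*(p_x,p_y,M) = 0.5·M/p_x and y* = 0.5·M/p_y.
At p_x=11.5, p_y=2, M=16: x* = 0.5·16/11.5 = 0.6957, y* = 4.
Utility at the optimum: U(0.6957, 4) = 1.4065.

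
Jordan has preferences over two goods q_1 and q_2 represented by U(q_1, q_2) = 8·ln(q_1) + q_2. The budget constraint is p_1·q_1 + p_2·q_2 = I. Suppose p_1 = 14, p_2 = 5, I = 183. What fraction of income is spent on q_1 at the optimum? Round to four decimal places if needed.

Set MRS = p_1/p_2: (8/q_1)/1 = p_1/p_2.
So q_1*(p_1,p_2) = 8·p_2/p_1, independent of income; and q_2* = (I − 8·p_2)/p_2.
At the given prices: q_1* = 8·5/14 = 2.8571, and q_2* = 28.6.
Expenditure on q_1: 14·2.8571 = 40; share = 0.2186.

share on q_1 = 0.2186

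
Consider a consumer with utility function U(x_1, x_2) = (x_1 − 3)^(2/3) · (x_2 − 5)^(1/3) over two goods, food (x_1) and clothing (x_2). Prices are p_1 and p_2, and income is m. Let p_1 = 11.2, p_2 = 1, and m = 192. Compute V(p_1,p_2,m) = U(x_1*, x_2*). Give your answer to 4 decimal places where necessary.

Substituting into the budget: x_1* = 3 + 2/3·(m − 3·p_1 − 5·p_2)/p_1, and x_2* = 5 + 1/3·(…)/p_2.
Discretionary income = 192 − 3·11.2 − 5·1 = 153.4; x_1* = 3 + 2/3·153.4/11.2 = 12.131; x_2* = 5 + 1/3·153.4/1 = 56.1333.
Utility at the optimum: U(12.131, 56.1333) = 16.2148.

V = 16.2148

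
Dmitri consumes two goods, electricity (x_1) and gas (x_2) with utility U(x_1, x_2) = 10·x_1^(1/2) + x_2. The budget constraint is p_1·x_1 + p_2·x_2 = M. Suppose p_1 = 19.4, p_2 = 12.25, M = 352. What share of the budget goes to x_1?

MU_x_1 = 5/√x_1, MU_x_2 = 1. Tangency: 5/√x_1 = p_1/p_2.
Thus x_1* = (5·p_2/p_1)² — independent of M — with the rest of income spent on x_2.
Plugging in: x_1* = (5·12.25/19.4)² = 9.968, x_2* = 12.9486.
Expenditure on x_1: 19.4·9.968 = 193.3795; share = 0.5494.

share on x_1 = 0.5494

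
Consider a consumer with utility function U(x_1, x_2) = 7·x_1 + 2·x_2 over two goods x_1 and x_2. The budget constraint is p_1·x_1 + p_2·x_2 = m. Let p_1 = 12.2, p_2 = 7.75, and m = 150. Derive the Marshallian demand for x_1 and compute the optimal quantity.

Linear utility — the consumer picks whichever good has higher MU/price: 7/12.2 = 0.5738 vs 2/7.75 = 0.2581.
x_1 gives more utility per dollar, so spend all income on x_1: x_1* = m/p_1, x_2* = 0.
Numerically: x_1* = 12.2951, x_2* = 0.

x_1* = 12.2951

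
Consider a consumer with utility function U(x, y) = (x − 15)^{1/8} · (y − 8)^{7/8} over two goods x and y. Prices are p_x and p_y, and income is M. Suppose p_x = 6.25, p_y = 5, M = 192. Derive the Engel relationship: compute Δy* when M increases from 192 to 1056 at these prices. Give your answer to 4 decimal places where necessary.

Δy* = 151.2

Let x' = x−15, y' = y−8. MRS = (1/7)·y'/x' = p_x/p_y.
After buying the subsistence bundle (15, 8), a share 0.125 of the remaining income goes to x: x* = 15 + 0.125·(M − 15p_x − 8p_y)/p_x.
Discretionary income = 192 − 15·6.25 − 8·5 = 58.25; y* = 8 + 0.875·58.25/5 = 18.1938.
At M' = 1056: y* = 169.3938. Change: 169.3938 − 18.1938 = 151.2.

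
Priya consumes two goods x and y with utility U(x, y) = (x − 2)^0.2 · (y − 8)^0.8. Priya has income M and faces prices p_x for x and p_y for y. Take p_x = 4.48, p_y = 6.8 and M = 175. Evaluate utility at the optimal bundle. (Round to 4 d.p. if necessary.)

Let x' = x−2, y' = y−8. MRS = (1/4)·y'/x' = p_x/p_y.
After buying the subsistence bundle (2, 8), a share 0.2 of the remaining income goes to x: x* = 2 + 0.2·(M − 2p_x − 8p_y)/p_x.
Discretionary income = 175 − 2·4.48 − 8·6.8 = 111.64; x* = 2 + 0.2·111.64/4.48 = 6.9839; y* = 8 + 0.8·111.64/6.8 = 21.1341.
Utility at the optimum: U(6.9839, 21.1341) = 10.8202.

V = 10.8202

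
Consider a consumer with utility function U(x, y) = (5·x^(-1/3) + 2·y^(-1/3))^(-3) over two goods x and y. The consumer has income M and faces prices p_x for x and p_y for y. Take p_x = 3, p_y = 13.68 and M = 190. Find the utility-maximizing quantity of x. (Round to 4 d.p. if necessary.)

MRS = MU_x/MU_y = (5/2)·(y/x)^(4/3). Set equal to p_x/p_y.
Hence y/x = ((2/5)·p_x/p_y)^(1/(4/3)), i.e. raised to the 0.75 power.
Substitute y = (y/x)·x into the budget: x* = M/(p_x + p_y·(y/x)).
Numerically y/x = 0.161184, so x* = 190/(3 + 13.68·0.161184) = 36.5034.

x* = 36.5034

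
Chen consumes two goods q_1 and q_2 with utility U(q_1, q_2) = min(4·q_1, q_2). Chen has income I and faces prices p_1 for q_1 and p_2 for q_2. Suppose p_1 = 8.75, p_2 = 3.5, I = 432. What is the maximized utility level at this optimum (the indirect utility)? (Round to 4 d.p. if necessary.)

V = 75.956

Leontief preferences: the optimum is at the kink where q_1/1 = q_2/4, i.e. q_2 = 4·q_1.
Budget: p_1·q_1 + p_2·4·q_1 = I, so (p_1 + 4·p_2)·q_1 = I.
Demand: q_1*(p_1,p_2,I) = I/(p_1 + 4·p_2), q_2* = 4·I/(p_1 + 4·p_2).
Here 8.75 + 4·3.5 = 22.75, giving q_1* = 18.989 and q_2* = 75.956.
Utility at the optimum: U(18.989, 75.956) = 75.956.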